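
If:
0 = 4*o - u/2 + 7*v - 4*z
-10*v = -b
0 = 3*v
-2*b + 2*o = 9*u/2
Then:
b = 0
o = 18*z/17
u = 8*z/17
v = 0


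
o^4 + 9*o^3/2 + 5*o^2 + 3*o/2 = o*(o + 1/2)*(o + 1)*(o + 3)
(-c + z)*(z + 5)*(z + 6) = -c*z^2 - 11*c*z - 30*c + z^3 + 11*z^2 + 30*z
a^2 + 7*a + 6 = (a + 1)*(a + 6)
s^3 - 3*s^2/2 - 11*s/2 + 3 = (s - 3)*(s - 1/2)*(s + 2)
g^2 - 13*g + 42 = (g - 7)*(g - 6)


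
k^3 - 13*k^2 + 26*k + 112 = (k - 8)*(k - 7)*(k + 2)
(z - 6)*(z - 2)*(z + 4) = z^3 - 4*z^2 - 20*z + 48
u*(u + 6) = u^2 + 6*u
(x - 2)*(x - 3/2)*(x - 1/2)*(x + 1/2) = x^4 - 7*x^3/2 + 11*x^2/4 + 7*x/8 - 3/4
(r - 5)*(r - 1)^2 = r^3 - 7*r^2 + 11*r - 5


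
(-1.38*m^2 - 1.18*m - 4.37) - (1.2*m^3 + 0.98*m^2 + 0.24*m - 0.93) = -1.2*m^3 - 2.36*m^2 - 1.42*m - 3.44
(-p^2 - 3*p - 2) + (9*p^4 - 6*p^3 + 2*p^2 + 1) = 9*p^4 - 6*p^3 + p^2 - 3*p - 1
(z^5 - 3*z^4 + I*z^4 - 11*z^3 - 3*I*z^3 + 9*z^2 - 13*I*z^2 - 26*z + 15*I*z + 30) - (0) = z^5 - 3*z^4 + I*z^4 - 11*z^3 - 3*I*z^3 + 9*z^2 - 13*I*z^2 - 26*z + 15*I*z + 30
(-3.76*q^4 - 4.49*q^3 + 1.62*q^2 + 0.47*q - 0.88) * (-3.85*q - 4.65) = 14.476*q^5 + 34.7705*q^4 + 14.6415*q^3 - 9.3425*q^2 + 1.2025*q + 4.092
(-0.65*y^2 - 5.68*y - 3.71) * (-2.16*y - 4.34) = 1.404*y^3 + 15.0898*y^2 + 32.6648*y + 16.1014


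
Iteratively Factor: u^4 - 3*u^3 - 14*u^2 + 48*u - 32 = (u - 4)*(u^3 + u^2 - 10*u + 8) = (u - 4)*(u - 1)*(u^2 + 2*u - 8) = (u - 4)*(u - 2)*(u - 1)*(u + 4)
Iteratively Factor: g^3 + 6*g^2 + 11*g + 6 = (g + 2)*(g^2 + 4*g + 3) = (g + 1)*(g + 2)*(g + 3)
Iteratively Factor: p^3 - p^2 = (p - 1)*(p^2) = p*(p - 1)*(p)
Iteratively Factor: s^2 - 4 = (s + 2)*(s - 2)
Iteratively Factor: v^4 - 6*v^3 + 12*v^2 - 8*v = (v - 2)*(v^3 - 4*v^2 + 4*v) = (v - 2)^2*(v^2 - 2*v) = v*(v - 2)^2*(v - 2)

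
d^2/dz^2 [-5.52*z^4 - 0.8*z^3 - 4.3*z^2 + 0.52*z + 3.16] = -66.24*z^2 - 4.8*z - 8.6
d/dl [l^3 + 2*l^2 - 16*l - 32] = 3*l^2 + 4*l - 16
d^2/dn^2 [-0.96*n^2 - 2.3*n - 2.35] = -1.92000000000000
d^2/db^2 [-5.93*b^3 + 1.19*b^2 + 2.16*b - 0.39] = 2.38 - 35.58*b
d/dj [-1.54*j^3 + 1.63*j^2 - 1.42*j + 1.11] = -4.62*j^2 + 3.26*j - 1.42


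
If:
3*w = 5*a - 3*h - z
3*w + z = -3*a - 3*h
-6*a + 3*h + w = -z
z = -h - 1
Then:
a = 0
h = 1/2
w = 0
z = -3/2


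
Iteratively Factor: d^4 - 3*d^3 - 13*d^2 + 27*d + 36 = (d - 4)*(d^3 + d^2 - 9*d - 9) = (d - 4)*(d + 3)*(d^2 - 2*d - 3) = (d - 4)*(d + 1)*(d + 3)*(d - 3)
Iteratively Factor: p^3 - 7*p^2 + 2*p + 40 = (p - 4)*(p^2 - 3*p - 10) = (p - 4)*(p + 2)*(p - 5)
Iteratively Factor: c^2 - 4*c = (c)*(c - 4)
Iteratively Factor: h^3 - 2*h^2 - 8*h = (h)*(h^2 - 2*h - 8) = h*(h - 4)*(h + 2)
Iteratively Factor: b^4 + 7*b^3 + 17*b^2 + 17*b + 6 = (b + 1)*(b^3 + 6*b^2 + 11*b + 6) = (b + 1)*(b + 2)*(b^2 + 4*b + 3) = (b + 1)*(b + 2)*(b + 3)*(b + 1)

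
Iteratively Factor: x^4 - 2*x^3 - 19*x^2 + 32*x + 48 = (x - 3)*(x^3 + x^2 - 16*x - 16) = (x - 4)*(x - 3)*(x^2 + 5*x + 4) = (x - 4)*(x - 3)*(x + 1)*(x + 4)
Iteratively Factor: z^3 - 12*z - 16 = (z - 4)*(z^2 + 4*z + 4) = (z - 4)*(z + 2)*(z + 2)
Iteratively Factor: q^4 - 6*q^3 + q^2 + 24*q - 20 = (q + 2)*(q^3 - 8*q^2 + 17*q - 10) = (q - 2)*(q + 2)*(q^2 - 6*q + 5) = (q - 2)*(q - 1)*(q + 2)*(q - 5)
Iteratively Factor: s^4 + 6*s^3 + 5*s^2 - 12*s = (s + 3)*(s^3 + 3*s^2 - 4*s) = s*(s + 3)*(s^2 + 3*s - 4) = s*(s - 1)*(s + 3)*(s + 4)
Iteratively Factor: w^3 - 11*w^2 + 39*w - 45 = (w - 3)*(w^2 - 8*w + 15) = (w - 3)^2*(w - 5)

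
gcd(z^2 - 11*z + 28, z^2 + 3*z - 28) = z - 4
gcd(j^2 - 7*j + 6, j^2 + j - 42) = j - 6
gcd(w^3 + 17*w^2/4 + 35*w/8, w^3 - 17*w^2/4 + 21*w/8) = w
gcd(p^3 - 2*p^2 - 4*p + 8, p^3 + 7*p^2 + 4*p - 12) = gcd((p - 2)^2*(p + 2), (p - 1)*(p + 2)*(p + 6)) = p + 2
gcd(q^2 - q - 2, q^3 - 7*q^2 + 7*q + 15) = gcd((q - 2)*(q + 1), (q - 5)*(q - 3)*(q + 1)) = q + 1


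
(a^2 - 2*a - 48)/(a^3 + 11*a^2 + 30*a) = (a - 8)/(a*(a + 5))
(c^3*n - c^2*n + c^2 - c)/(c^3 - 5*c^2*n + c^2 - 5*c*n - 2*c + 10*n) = c*(c*n + 1)/(c^2 - 5*c*n + 2*c - 10*n)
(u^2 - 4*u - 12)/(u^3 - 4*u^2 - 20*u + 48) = (u + 2)/(u^2 + 2*u - 8)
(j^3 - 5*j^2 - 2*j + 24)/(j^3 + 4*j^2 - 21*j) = (j^2 - 2*j - 8)/(j*(j + 7))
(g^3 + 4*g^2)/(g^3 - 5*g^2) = (g + 4)/(g - 5)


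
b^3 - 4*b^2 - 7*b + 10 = (b - 5)*(b - 1)*(b + 2)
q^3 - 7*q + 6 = (q - 2)*(q - 1)*(q + 3)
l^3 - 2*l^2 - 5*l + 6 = (l - 3)*(l - 1)*(l + 2)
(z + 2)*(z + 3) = z^2 + 5*z + 6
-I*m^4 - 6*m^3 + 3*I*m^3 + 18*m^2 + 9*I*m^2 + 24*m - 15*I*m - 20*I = (m - 4)*(m - 5*I)*(m - I)*(-I*m - I)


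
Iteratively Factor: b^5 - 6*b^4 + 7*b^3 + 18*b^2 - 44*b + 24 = (b - 2)*(b^4 - 4*b^3 - b^2 + 16*b - 12) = (b - 2)*(b - 1)*(b^3 - 3*b^2 - 4*b + 12) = (b - 2)*(b - 1)*(b + 2)*(b^2 - 5*b + 6) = (b - 3)*(b - 2)*(b - 1)*(b + 2)*(b - 2)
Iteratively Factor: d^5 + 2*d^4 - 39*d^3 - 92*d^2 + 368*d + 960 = (d + 4)*(d^4 - 2*d^3 - 31*d^2 + 32*d + 240) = (d + 3)*(d + 4)*(d^3 - 5*d^2 - 16*d + 80) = (d - 5)*(d + 3)*(d + 4)*(d^2 - 16) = (d - 5)*(d - 4)*(d + 3)*(d + 4)*(d + 4)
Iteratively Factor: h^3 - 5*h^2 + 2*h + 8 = (h - 2)*(h^2 - 3*h - 4) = (h - 2)*(h + 1)*(h - 4)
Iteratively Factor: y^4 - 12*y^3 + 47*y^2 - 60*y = (y - 5)*(y^3 - 7*y^2 + 12*y) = (y - 5)*(y - 3)*(y^2 - 4*y) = y*(y - 5)*(y - 3)*(y - 4)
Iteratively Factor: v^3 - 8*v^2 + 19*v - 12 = (v - 4)*(v^2 - 4*v + 3) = (v - 4)*(v - 1)*(v - 3)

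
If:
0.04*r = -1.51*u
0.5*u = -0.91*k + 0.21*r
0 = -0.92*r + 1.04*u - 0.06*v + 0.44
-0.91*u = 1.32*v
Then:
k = 0.11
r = 0.46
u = -0.01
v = 0.01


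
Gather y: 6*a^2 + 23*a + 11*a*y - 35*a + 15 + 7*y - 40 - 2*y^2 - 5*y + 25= 6*a^2 - 12*a - 2*y^2 + y*(11*a + 2)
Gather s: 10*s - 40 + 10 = 10*s - 30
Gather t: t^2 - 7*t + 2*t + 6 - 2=t^2 - 5*t + 4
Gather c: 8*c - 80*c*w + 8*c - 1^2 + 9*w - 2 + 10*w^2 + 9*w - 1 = c*(16 - 80*w) + 10*w^2 + 18*w - 4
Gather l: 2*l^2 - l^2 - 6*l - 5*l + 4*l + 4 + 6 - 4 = l^2 - 7*l + 6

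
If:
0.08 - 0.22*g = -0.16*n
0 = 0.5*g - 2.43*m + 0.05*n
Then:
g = 0.727272727272727*n + 0.363636363636364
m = 0.170220725776281*n + 0.0748222970445193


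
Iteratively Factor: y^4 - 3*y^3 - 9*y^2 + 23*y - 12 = (y - 1)*(y^3 - 2*y^2 - 11*y + 12) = (y - 4)*(y - 1)*(y^2 + 2*y - 3) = (y - 4)*(y - 1)^2*(y + 3)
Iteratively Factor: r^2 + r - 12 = (r - 3)*(r + 4)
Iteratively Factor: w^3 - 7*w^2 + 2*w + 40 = (w - 4)*(w^2 - 3*w - 10) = (w - 5)*(w - 4)*(w + 2)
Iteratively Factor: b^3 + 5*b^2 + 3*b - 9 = (b - 1)*(b^2 + 6*b + 9) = (b - 1)*(b + 3)*(b + 3)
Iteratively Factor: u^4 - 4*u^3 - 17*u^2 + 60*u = (u - 3)*(u^3 - u^2 - 20*u) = u*(u - 3)*(u^2 - u - 20) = u*(u - 5)*(u - 3)*(u + 4)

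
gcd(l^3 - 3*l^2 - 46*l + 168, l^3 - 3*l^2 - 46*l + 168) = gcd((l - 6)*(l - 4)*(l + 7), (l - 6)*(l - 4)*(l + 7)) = l^3 - 3*l^2 - 46*l + 168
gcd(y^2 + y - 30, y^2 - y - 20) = y - 5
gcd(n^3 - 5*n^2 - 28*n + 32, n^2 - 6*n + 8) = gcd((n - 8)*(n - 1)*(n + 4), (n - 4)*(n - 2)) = 1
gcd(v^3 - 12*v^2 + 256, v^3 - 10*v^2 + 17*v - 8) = v - 8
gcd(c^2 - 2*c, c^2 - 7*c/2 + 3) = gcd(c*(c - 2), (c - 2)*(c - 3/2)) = c - 2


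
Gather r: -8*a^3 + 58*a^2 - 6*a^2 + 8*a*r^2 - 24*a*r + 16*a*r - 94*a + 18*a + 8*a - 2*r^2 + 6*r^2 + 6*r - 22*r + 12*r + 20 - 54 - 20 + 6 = -8*a^3 + 52*a^2 - 68*a + r^2*(8*a + 4) + r*(-8*a - 4) - 48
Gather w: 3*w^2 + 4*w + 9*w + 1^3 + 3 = 3*w^2 + 13*w + 4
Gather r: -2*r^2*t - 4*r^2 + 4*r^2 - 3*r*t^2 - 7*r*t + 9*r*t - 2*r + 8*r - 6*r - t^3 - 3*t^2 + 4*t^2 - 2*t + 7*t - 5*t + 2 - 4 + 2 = -2*r^2*t + r*(-3*t^2 + 2*t) - t^3 + t^2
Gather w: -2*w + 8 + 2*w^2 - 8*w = 2*w^2 - 10*w + 8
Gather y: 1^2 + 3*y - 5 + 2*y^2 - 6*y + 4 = 2*y^2 - 3*y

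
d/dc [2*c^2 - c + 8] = 4*c - 1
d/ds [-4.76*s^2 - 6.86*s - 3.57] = -9.52*s - 6.86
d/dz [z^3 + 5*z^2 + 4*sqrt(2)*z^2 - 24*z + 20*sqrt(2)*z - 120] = 3*z^2 + 10*z + 8*sqrt(2)*z - 24 + 20*sqrt(2)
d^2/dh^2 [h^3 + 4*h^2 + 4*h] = 6*h + 8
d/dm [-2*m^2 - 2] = -4*m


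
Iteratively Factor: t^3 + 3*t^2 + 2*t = (t + 2)*(t^2 + t) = (t + 1)*(t + 2)*(t)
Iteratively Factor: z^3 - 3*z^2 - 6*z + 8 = (z - 1)*(z^2 - 2*z - 8) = (z - 4)*(z - 1)*(z + 2)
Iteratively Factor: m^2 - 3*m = (m)*(m - 3)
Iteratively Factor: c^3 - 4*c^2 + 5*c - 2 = (c - 1)*(c^2 - 3*c + 2) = (c - 2)*(c - 1)*(c - 1)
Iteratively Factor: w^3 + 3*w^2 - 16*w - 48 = (w + 3)*(w^2 - 16) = (w - 4)*(w + 3)*(w + 4)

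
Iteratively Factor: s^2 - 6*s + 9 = (s - 3)*(s - 3)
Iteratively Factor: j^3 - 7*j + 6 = (j + 3)*(j^2 - 3*j + 2) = (j - 1)*(j + 3)*(j - 2)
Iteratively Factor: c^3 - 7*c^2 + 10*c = (c - 5)*(c^2 - 2*c) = c*(c - 5)*(c - 2)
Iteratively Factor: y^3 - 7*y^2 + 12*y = (y - 4)*(y^2 - 3*y) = y*(y - 4)*(y - 3)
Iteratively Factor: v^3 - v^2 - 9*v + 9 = (v + 3)*(v^2 - 4*v + 3) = (v - 1)*(v + 3)*(v - 3)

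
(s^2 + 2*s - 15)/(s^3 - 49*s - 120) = (s - 3)/(s^2 - 5*s - 24)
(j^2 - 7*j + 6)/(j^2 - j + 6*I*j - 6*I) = (j - 6)/(j + 6*I)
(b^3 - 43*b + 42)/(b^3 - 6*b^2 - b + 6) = (b + 7)/(b + 1)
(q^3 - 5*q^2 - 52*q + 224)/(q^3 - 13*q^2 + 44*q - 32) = (q + 7)/(q - 1)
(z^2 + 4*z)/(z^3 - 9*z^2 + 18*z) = (z + 4)/(z^2 - 9*z + 18)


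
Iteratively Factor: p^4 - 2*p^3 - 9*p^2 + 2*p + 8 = (p + 1)*(p^3 - 3*p^2 - 6*p + 8) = (p - 1)*(p + 1)*(p^2 - 2*p - 8) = (p - 1)*(p + 1)*(p + 2)*(p - 4)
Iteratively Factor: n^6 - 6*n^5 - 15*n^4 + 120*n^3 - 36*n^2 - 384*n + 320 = (n - 5)*(n^5 - n^4 - 20*n^3 + 20*n^2 + 64*n - 64) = (n - 5)*(n - 1)*(n^4 - 20*n^2 + 64) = (n - 5)*(n - 1)*(n + 2)*(n^3 - 2*n^2 - 16*n + 32) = (n - 5)*(n - 2)*(n - 1)*(n + 2)*(n^2 - 16) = (n - 5)*(n - 2)*(n - 1)*(n + 2)*(n + 4)*(n - 4)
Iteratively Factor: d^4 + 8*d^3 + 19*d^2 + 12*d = (d + 3)*(d^3 + 5*d^2 + 4*d) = d*(d + 3)*(d^2 + 5*d + 4) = d*(d + 3)*(d + 4)*(d + 1)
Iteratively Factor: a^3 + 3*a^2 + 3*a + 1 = (a + 1)*(a^2 + 2*a + 1) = (a + 1)^2*(a + 1)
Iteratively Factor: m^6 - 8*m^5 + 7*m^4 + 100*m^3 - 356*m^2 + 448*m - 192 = (m - 2)*(m^5 - 6*m^4 - 5*m^3 + 90*m^2 - 176*m + 96) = (m - 2)*(m + 4)*(m^4 - 10*m^3 + 35*m^2 - 50*m + 24) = (m - 4)*(m - 2)*(m + 4)*(m^3 - 6*m^2 + 11*m - 6) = (m - 4)*(m - 2)^2*(m + 4)*(m^2 - 4*m + 3) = (m - 4)*(m - 2)^2*(m - 1)*(m + 4)*(m - 3)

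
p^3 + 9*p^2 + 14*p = p*(p + 2)*(p + 7)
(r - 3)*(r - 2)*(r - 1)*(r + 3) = r^4 - 3*r^3 - 7*r^2 + 27*r - 18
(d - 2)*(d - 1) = d^2 - 3*d + 2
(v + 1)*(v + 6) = v^2 + 7*v + 6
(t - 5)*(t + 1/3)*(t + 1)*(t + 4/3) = t^4 - 7*t^3/3 - 101*t^2/9 - 91*t/9 - 20/9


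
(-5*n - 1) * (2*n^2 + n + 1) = -10*n^3 - 7*n^2 - 6*n - 1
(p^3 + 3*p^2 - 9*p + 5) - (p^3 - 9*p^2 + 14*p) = 12*p^2 - 23*p + 5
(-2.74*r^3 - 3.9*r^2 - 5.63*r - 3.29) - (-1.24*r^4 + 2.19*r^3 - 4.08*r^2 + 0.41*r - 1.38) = 1.24*r^4 - 4.93*r^3 + 0.18*r^2 - 6.04*r - 1.91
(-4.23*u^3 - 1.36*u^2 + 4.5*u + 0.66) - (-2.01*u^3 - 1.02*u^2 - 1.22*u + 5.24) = -2.22*u^3 - 0.34*u^2 + 5.72*u - 4.58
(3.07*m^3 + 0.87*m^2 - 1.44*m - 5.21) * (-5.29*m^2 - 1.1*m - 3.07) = -16.2403*m^5 - 7.9793*m^4 - 2.7643*m^3 + 26.474*m^2 + 10.1518*m + 15.9947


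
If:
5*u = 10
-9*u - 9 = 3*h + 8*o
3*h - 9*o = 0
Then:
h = -81/17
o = -27/17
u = 2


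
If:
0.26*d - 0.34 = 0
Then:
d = 1.31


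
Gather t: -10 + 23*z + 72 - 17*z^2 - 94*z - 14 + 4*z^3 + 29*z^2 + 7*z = 4*z^3 + 12*z^2 - 64*z + 48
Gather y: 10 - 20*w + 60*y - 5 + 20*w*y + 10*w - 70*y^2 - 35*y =-10*w - 70*y^2 + y*(20*w + 25) + 5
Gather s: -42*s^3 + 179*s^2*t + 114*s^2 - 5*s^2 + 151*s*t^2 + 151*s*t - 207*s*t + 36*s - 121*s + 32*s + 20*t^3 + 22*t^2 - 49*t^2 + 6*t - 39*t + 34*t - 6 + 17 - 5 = -42*s^3 + s^2*(179*t + 109) + s*(151*t^2 - 56*t - 53) + 20*t^3 - 27*t^2 + t + 6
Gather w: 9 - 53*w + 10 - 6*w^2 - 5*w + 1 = -6*w^2 - 58*w + 20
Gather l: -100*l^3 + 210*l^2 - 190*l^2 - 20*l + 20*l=-100*l^3 + 20*l^2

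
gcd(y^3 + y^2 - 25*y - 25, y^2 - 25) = y^2 - 25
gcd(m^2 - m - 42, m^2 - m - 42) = m^2 - m - 42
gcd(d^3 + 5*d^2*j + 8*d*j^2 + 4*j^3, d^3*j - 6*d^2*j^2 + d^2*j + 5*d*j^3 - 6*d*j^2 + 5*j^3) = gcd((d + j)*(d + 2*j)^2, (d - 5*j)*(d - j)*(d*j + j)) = 1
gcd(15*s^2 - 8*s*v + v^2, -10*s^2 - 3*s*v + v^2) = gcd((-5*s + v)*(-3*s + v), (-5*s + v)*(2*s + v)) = 5*s - v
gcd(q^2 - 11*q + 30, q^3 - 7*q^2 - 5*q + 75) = q - 5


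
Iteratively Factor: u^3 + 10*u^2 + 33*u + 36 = (u + 4)*(u^2 + 6*u + 9) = (u + 3)*(u + 4)*(u + 3)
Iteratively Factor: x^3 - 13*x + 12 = (x - 3)*(x^2 + 3*x - 4) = (x - 3)*(x + 4)*(x - 1)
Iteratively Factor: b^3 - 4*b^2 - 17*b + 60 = (b - 5)*(b^2 + b - 12) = (b - 5)*(b - 3)*(b + 4)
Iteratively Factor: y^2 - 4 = (y + 2)*(y - 2)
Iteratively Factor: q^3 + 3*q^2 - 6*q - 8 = (q + 1)*(q^2 + 2*q - 8) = (q - 2)*(q + 1)*(q + 4)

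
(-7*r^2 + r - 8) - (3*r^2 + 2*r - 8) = -10*r^2 - r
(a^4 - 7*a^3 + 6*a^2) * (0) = 0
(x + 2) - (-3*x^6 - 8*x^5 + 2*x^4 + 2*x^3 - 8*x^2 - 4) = 3*x^6 + 8*x^5 - 2*x^4 - 2*x^3 + 8*x^2 + x + 6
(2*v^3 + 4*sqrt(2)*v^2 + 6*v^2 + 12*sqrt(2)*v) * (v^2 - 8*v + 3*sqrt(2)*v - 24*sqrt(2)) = 2*v^5 - 10*v^4 + 10*sqrt(2)*v^4 - 50*sqrt(2)*v^3 - 24*v^3 - 240*sqrt(2)*v^2 - 120*v^2 - 576*v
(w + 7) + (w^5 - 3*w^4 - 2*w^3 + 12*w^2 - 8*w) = w^5 - 3*w^4 - 2*w^3 + 12*w^2 - 7*w + 7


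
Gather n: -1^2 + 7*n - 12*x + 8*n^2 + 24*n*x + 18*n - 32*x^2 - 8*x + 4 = 8*n^2 + n*(24*x + 25) - 32*x^2 - 20*x + 3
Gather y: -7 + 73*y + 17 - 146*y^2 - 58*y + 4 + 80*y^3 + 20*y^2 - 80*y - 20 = 80*y^3 - 126*y^2 - 65*y - 6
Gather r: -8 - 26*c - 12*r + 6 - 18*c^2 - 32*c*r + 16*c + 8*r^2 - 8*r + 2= -18*c^2 - 10*c + 8*r^2 + r*(-32*c - 20)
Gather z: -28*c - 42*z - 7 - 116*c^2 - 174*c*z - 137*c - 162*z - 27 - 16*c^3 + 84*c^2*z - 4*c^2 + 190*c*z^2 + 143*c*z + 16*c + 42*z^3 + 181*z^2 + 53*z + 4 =-16*c^3 - 120*c^2 - 149*c + 42*z^3 + z^2*(190*c + 181) + z*(84*c^2 - 31*c - 151) - 30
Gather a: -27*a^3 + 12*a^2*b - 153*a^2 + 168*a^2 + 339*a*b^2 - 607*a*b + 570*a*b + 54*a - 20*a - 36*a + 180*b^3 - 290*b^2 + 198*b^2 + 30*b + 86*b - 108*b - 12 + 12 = -27*a^3 + a^2*(12*b + 15) + a*(339*b^2 - 37*b - 2) + 180*b^3 - 92*b^2 + 8*b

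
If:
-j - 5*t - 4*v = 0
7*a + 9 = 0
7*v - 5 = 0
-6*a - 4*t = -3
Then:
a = -9/7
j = -65/4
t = 75/28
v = 5/7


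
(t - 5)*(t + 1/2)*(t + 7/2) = t^3 - t^2 - 73*t/4 - 35/4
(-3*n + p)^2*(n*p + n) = 9*n^3*p + 9*n^3 - 6*n^2*p^2 - 6*n^2*p + n*p^3 + n*p^2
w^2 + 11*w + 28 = (w + 4)*(w + 7)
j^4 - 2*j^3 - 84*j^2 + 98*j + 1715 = (j - 7)^2*(j + 5)*(j + 7)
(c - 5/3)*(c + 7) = c^2 + 16*c/3 - 35/3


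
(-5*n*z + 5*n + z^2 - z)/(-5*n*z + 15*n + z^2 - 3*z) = (z - 1)/(z - 3)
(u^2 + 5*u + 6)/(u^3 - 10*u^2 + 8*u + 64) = (u + 3)/(u^2 - 12*u + 32)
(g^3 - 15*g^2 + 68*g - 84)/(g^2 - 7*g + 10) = (g^2 - 13*g + 42)/(g - 5)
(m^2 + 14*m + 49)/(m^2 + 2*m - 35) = (m + 7)/(m - 5)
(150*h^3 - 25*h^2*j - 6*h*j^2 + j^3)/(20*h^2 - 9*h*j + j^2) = (30*h^2 + h*j - j^2)/(4*h - j)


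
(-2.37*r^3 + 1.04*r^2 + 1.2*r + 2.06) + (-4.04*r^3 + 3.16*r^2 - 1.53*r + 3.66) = -6.41*r^3 + 4.2*r^2 - 0.33*r + 5.72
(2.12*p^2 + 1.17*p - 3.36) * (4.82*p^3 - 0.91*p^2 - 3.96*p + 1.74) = 10.2184*p^5 + 3.7102*p^4 - 25.6551*p^3 + 2.1132*p^2 + 15.3414*p - 5.8464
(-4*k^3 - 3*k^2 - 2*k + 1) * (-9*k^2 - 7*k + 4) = 36*k^5 + 55*k^4 + 23*k^3 - 7*k^2 - 15*k + 4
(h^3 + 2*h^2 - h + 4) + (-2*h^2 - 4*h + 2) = h^3 - 5*h + 6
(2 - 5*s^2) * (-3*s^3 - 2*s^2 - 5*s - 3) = 15*s^5 + 10*s^4 + 19*s^3 + 11*s^2 - 10*s - 6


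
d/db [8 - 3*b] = -3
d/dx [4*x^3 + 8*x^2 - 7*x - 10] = 12*x^2 + 16*x - 7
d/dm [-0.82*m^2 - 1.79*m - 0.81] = -1.64*m - 1.79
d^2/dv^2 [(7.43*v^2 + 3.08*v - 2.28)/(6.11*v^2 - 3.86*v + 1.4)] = (580.432892*v^3 - 892.040448*v^2 + 164.559408*v + 33.478304)/(228.099131*v^6 - 432.305718*v^5 + 429.904488*v^4 - 255.623096*v^3 + 98.50512*v^2 - 22.6968*v + 2.744)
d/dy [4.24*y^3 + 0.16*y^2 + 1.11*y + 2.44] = 12.72*y^2 + 0.32*y + 1.11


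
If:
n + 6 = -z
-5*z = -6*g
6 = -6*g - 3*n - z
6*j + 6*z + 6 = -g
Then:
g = 10/3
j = -50/9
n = -10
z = 4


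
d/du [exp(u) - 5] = exp(u)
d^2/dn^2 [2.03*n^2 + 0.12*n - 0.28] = 4.06000000000000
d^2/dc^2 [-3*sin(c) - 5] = 3*sin(c)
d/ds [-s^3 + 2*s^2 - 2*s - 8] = -3*s^2 + 4*s - 2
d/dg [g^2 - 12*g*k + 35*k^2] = 2*g - 12*k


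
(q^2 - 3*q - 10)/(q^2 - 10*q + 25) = (q + 2)/(q - 5)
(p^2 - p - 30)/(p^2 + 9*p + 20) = (p - 6)/(p + 4)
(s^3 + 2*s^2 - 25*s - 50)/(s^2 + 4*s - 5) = (s^2 - 3*s - 10)/(s - 1)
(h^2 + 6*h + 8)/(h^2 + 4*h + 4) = (h + 4)/(h + 2)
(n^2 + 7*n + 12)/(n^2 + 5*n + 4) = (n + 3)/(n + 1)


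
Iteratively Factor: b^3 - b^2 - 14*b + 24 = (b + 4)*(b^2 - 5*b + 6) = (b - 3)*(b + 4)*(b - 2)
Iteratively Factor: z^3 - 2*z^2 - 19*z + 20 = (z - 5)*(z^2 + 3*z - 4) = (z - 5)*(z + 4)*(z - 1)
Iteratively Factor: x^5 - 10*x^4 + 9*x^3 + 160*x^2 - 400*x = (x)*(x^4 - 10*x^3 + 9*x^2 + 160*x - 400) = x*(x - 5)*(x^3 - 5*x^2 - 16*x + 80) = x*(x - 5)^2*(x^2 - 16) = x*(x - 5)^2*(x - 4)*(x + 4)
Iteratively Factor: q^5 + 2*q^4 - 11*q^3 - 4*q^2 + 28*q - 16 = (q + 2)*(q^4 - 11*q^2 + 18*q - 8) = (q - 1)*(q + 2)*(q^3 + q^2 - 10*q + 8) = (q - 1)^2*(q + 2)*(q^2 + 2*q - 8) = (q - 1)^2*(q + 2)*(q + 4)*(q - 2)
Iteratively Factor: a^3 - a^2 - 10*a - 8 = (a + 1)*(a^2 - 2*a - 8) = (a - 4)*(a + 1)*(a + 2)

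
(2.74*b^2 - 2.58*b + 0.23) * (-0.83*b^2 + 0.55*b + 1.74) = -2.2742*b^4 + 3.6484*b^3 + 3.1577*b^2 - 4.3627*b + 0.4002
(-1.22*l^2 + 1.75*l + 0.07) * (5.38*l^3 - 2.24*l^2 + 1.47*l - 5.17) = -6.5636*l^5 + 12.1478*l^4 - 5.3368*l^3 + 8.7231*l^2 - 8.9446*l - 0.3619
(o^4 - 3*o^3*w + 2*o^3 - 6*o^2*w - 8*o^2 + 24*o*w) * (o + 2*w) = o^5 - o^4*w + 2*o^4 - 6*o^3*w^2 - 2*o^3*w - 8*o^3 - 12*o^2*w^2 + 8*o^2*w + 48*o*w^2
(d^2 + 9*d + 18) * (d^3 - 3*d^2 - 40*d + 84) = d^5 + 6*d^4 - 49*d^3 - 330*d^2 + 36*d + 1512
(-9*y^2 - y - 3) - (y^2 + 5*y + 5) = -10*y^2 - 6*y - 8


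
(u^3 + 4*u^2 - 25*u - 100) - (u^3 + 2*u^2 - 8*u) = 2*u^2 - 17*u - 100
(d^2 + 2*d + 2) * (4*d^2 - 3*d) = 4*d^4 + 5*d^3 + 2*d^2 - 6*d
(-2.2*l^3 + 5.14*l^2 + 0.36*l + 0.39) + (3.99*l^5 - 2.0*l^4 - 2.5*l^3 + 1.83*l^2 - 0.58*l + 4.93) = 3.99*l^5 - 2.0*l^4 - 4.7*l^3 + 6.97*l^2 - 0.22*l + 5.32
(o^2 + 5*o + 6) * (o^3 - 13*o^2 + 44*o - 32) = o^5 - 8*o^4 - 15*o^3 + 110*o^2 + 104*o - 192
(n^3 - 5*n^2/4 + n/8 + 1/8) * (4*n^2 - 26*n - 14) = 4*n^5 - 31*n^4 + 19*n^3 + 59*n^2/4 - 5*n - 7/4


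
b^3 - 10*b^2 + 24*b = b*(b - 6)*(b - 4)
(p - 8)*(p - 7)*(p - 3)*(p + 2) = p^4 - 16*p^3 + 65*p^2 + 34*p - 336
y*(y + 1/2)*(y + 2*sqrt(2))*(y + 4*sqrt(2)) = y^4 + y^3/2 + 6*sqrt(2)*y^3 + 3*sqrt(2)*y^2 + 16*y^2 + 8*y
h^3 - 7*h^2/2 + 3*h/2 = h*(h - 3)*(h - 1/2)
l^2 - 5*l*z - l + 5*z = (l - 1)*(l - 5*z)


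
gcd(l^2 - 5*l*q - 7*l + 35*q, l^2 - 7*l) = l - 7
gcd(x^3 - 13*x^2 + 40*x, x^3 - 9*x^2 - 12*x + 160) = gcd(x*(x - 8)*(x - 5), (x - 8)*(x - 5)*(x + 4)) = x^2 - 13*x + 40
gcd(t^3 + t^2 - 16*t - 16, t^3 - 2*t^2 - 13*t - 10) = t + 1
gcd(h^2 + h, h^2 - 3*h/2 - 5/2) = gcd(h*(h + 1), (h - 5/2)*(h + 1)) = h + 1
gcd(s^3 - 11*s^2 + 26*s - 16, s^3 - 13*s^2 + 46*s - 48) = s^2 - 10*s + 16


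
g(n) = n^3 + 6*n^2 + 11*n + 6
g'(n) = 3*n^2 + 12*n + 11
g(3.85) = 194.35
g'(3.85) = 101.67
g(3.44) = 155.55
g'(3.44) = 87.78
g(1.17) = 28.69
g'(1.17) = 29.15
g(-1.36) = -0.38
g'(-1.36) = 0.23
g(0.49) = 12.95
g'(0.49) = 17.60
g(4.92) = 324.45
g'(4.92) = 142.66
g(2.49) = 86.03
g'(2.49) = 59.48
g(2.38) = 79.65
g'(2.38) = 56.55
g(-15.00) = -2184.00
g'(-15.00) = 506.00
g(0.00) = 6.00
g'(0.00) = 11.00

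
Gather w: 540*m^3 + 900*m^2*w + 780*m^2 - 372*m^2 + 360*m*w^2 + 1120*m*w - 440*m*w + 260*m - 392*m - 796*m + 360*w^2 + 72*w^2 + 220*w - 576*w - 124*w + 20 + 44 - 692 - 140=540*m^3 + 408*m^2 - 928*m + w^2*(360*m + 432) + w*(900*m^2 + 680*m - 480) - 768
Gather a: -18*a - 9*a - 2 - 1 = -27*a - 3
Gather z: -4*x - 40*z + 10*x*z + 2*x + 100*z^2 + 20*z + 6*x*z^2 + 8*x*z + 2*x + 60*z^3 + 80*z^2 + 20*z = 18*x*z + 60*z^3 + z^2*(6*x + 180)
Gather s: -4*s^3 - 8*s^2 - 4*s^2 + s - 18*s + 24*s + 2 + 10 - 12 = -4*s^3 - 12*s^2 + 7*s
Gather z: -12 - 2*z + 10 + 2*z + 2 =0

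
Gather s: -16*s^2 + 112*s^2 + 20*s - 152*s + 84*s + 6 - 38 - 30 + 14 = 96*s^2 - 48*s - 48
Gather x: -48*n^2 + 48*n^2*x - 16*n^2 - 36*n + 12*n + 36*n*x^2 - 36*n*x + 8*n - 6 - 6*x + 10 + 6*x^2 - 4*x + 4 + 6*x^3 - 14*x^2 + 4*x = -64*n^2 - 16*n + 6*x^3 + x^2*(36*n - 8) + x*(48*n^2 - 36*n - 6) + 8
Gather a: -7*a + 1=1 - 7*a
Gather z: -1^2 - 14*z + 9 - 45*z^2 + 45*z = -45*z^2 + 31*z + 8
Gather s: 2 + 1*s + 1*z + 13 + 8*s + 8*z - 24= 9*s + 9*z - 9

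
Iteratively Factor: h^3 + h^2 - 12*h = (h + 4)*(h^2 - 3*h) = (h - 3)*(h + 4)*(h)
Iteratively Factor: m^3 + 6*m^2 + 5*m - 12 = (m + 4)*(m^2 + 2*m - 3) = (m - 1)*(m + 4)*(m + 3)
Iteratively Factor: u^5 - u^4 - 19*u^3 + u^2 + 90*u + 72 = (u + 3)*(u^4 - 4*u^3 - 7*u^2 + 22*u + 24) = (u - 4)*(u + 3)*(u^3 - 7*u - 6) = (u - 4)*(u + 1)*(u + 3)*(u^2 - u - 6) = (u - 4)*(u - 3)*(u + 1)*(u + 3)*(u + 2)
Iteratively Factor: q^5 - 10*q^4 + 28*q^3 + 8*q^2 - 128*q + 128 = (q - 2)*(q^4 - 8*q^3 + 12*q^2 + 32*q - 64) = (q - 2)*(q + 2)*(q^3 - 10*q^2 + 32*q - 32) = (q - 2)^2*(q + 2)*(q^2 - 8*q + 16) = (q - 4)*(q - 2)^2*(q + 2)*(q - 4)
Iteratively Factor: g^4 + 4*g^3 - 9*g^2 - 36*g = (g + 3)*(g^3 + g^2 - 12*g) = (g - 3)*(g + 3)*(g^2 + 4*g) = g*(g - 3)*(g + 3)*(g + 4)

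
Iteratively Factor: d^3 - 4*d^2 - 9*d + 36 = (d - 3)*(d^2 - d - 12) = (d - 4)*(d - 3)*(d + 3)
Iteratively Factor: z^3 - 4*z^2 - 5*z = (z)*(z^2 - 4*z - 5) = z*(z - 5)*(z + 1)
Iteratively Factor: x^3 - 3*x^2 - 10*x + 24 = (x - 2)*(x^2 - x - 12) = (x - 2)*(x + 3)*(x - 4)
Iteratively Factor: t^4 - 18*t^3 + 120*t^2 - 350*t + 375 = (t - 5)*(t^3 - 13*t^2 + 55*t - 75) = (t - 5)^2*(t^2 - 8*t + 15) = (t - 5)^3*(t - 3)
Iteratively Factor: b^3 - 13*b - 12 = (b + 3)*(b^2 - 3*b - 4) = (b - 4)*(b + 3)*(b + 1)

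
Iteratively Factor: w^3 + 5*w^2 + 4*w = (w)*(w^2 + 5*w + 4) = w*(w + 1)*(w + 4)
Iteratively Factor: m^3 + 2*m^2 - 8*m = (m + 4)*(m^2 - 2*m) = (m - 2)*(m + 4)*(m)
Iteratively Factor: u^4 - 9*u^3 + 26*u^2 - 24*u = (u)*(u^3 - 9*u^2 + 26*u - 24) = u*(u - 3)*(u^2 - 6*u + 8) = u*(u - 3)*(u - 2)*(u - 4)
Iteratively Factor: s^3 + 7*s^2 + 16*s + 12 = (s + 3)*(s^2 + 4*s + 4) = (s + 2)*(s + 3)*(s + 2)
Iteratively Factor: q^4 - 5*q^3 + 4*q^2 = (q)*(q^3 - 5*q^2 + 4*q) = q*(q - 1)*(q^2 - 4*q) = q^2*(q - 1)*(q - 4)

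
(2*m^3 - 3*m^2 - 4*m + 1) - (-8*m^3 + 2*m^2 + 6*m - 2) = 10*m^3 - 5*m^2 - 10*m + 3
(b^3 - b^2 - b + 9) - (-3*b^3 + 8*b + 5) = 4*b^3 - b^2 - 9*b + 4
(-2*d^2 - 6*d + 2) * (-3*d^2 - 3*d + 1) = 6*d^4 + 24*d^3 + 10*d^2 - 12*d + 2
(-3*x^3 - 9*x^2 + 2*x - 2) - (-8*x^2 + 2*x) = -3*x^3 - x^2 - 2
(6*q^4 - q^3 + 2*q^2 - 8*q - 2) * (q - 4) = 6*q^5 - 25*q^4 + 6*q^3 - 16*q^2 + 30*q + 8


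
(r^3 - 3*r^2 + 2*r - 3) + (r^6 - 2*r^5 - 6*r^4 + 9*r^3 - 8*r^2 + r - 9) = r^6 - 2*r^5 - 6*r^4 + 10*r^3 - 11*r^2 + 3*r - 12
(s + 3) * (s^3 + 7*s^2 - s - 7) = s^4 + 10*s^3 + 20*s^2 - 10*s - 21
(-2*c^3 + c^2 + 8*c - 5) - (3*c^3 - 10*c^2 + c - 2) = -5*c^3 + 11*c^2 + 7*c - 3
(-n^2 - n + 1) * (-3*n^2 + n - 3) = 3*n^4 + 2*n^3 - n^2 + 4*n - 3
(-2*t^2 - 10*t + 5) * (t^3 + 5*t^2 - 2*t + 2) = -2*t^5 - 20*t^4 - 41*t^3 + 41*t^2 - 30*t + 10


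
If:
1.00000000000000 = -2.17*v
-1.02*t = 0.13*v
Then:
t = 0.06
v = -0.46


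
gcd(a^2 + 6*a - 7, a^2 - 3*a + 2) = a - 1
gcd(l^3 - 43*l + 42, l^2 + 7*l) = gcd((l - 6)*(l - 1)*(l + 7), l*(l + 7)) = l + 7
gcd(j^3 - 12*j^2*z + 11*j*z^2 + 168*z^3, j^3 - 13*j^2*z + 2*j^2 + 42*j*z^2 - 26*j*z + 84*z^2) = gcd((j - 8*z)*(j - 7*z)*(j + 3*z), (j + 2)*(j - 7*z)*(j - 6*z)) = -j + 7*z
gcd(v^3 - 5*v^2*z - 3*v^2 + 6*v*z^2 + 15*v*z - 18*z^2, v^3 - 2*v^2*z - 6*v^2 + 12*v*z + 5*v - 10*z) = -v + 2*z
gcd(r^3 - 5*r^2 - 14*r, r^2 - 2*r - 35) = r - 7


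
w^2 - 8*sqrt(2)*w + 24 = (w - 6*sqrt(2))*(w - 2*sqrt(2))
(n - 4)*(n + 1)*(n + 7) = n^3 + 4*n^2 - 25*n - 28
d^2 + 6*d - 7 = (d - 1)*(d + 7)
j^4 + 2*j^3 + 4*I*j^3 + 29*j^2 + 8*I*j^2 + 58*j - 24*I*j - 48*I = (j + 2)*(j - 3*I)*(j - I)*(j + 8*I)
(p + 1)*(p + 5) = p^2 + 6*p + 5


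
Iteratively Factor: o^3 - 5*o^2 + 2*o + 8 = (o - 4)*(o^2 - o - 2) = (o - 4)*(o + 1)*(o - 2)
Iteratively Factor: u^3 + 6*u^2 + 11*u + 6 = (u + 1)*(u^2 + 5*u + 6) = (u + 1)*(u + 3)*(u + 2)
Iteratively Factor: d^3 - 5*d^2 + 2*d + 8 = (d - 4)*(d^2 - d - 2) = (d - 4)*(d - 2)*(d + 1)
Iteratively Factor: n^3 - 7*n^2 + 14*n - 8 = (n - 2)*(n^2 - 5*n + 4) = (n - 4)*(n - 2)*(n - 1)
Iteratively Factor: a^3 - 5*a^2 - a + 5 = (a - 5)*(a^2 - 1) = (a - 5)*(a - 1)*(a + 1)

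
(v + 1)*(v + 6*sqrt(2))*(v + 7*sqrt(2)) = v^3 + v^2 + 13*sqrt(2)*v^2 + 13*sqrt(2)*v + 84*v + 84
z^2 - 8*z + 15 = (z - 5)*(z - 3)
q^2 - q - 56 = (q - 8)*(q + 7)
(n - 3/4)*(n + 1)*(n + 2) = n^3 + 9*n^2/4 - n/4 - 3/2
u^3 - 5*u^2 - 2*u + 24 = (u - 4)*(u - 3)*(u + 2)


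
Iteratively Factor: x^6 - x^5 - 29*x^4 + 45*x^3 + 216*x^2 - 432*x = (x - 3)*(x^5 + 2*x^4 - 23*x^3 - 24*x^2 + 144*x) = x*(x - 3)*(x^4 + 2*x^3 - 23*x^2 - 24*x + 144) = x*(x - 3)^2*(x^3 + 5*x^2 - 8*x - 48) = x*(x - 3)^3*(x^2 + 8*x + 16) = x*(x - 3)^3*(x + 4)*(x + 4)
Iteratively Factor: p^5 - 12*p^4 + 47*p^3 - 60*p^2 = (p)*(p^4 - 12*p^3 + 47*p^2 - 60*p) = p*(p - 3)*(p^3 - 9*p^2 + 20*p) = p^2*(p - 3)*(p^2 - 9*p + 20) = p^2*(p - 4)*(p - 3)*(p - 5)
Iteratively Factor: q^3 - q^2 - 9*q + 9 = (q - 3)*(q^2 + 2*q - 3) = (q - 3)*(q + 3)*(q - 1)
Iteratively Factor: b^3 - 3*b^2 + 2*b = (b)*(b^2 - 3*b + 2) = b*(b - 2)*(b - 1)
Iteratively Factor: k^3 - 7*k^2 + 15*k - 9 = (k - 3)*(k^2 - 4*k + 3) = (k - 3)*(k - 1)*(k - 3)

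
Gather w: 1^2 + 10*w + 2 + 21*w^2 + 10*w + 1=21*w^2 + 20*w + 4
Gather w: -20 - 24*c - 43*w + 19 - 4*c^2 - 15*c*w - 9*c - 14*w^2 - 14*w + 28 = -4*c^2 - 33*c - 14*w^2 + w*(-15*c - 57) + 27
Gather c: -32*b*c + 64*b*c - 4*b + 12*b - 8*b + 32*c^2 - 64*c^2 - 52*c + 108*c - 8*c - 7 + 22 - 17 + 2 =-32*c^2 + c*(32*b + 48)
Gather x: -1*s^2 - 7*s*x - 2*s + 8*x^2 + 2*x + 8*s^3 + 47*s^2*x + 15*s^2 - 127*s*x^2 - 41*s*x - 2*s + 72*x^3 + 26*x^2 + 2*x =8*s^3 + 14*s^2 - 4*s + 72*x^3 + x^2*(34 - 127*s) + x*(47*s^2 - 48*s + 4)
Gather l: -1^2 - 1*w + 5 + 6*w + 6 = 5*w + 10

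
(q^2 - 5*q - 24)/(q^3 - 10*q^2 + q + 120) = 1/(q - 5)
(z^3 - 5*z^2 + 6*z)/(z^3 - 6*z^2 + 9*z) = (z - 2)/(z - 3)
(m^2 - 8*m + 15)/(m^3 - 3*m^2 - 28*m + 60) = (m^2 - 8*m + 15)/(m^3 - 3*m^2 - 28*m + 60)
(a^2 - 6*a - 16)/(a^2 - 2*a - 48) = (a + 2)/(a + 6)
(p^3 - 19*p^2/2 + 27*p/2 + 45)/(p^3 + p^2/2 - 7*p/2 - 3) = (p^2 - 11*p + 30)/(p^2 - p - 2)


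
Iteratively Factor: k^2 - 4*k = (k)*(k - 4)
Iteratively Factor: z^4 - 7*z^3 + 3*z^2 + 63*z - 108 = (z - 3)*(z^3 - 4*z^2 - 9*z + 36) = (z - 3)^2*(z^2 - z - 12) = (z - 4)*(z - 3)^2*(z + 3)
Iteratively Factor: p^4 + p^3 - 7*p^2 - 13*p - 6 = (p - 3)*(p^3 + 4*p^2 + 5*p + 2) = (p - 3)*(p + 1)*(p^2 + 3*p + 2) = (p - 3)*(p + 1)^2*(p + 2)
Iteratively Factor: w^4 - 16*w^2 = (w)*(w^3 - 16*w) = w*(w + 4)*(w^2 - 4*w) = w^2*(w + 4)*(w - 4)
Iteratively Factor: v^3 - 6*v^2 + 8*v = (v - 2)*(v^2 - 4*v) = (v - 4)*(v - 2)*(v)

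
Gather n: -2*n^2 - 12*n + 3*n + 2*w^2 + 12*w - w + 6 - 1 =-2*n^2 - 9*n + 2*w^2 + 11*w + 5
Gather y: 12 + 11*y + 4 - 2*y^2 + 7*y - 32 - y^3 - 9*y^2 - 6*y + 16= -y^3 - 11*y^2 + 12*y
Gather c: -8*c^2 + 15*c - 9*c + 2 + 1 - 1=-8*c^2 + 6*c + 2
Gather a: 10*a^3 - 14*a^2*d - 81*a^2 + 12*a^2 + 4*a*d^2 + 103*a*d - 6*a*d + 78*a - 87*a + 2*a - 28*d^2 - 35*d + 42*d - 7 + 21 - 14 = 10*a^3 + a^2*(-14*d - 69) + a*(4*d^2 + 97*d - 7) - 28*d^2 + 7*d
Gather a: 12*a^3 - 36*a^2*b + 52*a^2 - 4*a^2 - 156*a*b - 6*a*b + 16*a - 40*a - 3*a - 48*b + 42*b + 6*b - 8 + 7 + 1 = 12*a^3 + a^2*(48 - 36*b) + a*(-162*b - 27)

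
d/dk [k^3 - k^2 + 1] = k*(3*k - 2)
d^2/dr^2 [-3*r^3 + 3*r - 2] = -18*r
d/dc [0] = 0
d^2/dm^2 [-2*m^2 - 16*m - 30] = -4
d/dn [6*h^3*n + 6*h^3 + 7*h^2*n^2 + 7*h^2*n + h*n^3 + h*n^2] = h*(6*h^2 + 14*h*n + 7*h + 3*n^2 + 2*n)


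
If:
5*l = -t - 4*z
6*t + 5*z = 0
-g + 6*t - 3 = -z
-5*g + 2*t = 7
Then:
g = -69/55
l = 76/275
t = 4/11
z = -24/55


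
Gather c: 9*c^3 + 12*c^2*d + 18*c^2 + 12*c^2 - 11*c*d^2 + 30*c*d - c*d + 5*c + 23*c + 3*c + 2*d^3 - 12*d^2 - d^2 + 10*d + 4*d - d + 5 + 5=9*c^3 + c^2*(12*d + 30) + c*(-11*d^2 + 29*d + 31) + 2*d^3 - 13*d^2 + 13*d + 10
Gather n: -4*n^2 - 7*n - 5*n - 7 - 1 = -4*n^2 - 12*n - 8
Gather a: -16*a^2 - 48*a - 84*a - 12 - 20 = -16*a^2 - 132*a - 32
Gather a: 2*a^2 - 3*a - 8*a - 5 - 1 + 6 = 2*a^2 - 11*a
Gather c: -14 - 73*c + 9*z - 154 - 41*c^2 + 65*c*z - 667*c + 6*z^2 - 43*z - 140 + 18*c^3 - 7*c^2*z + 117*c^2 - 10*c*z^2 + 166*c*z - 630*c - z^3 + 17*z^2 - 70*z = 18*c^3 + c^2*(76 - 7*z) + c*(-10*z^2 + 231*z - 1370) - z^3 + 23*z^2 - 104*z - 308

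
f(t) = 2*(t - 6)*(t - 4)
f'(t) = 4*t - 20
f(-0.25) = 53.12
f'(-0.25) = -21.00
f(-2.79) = 119.37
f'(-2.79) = -31.16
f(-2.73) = 117.51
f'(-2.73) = -30.92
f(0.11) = 45.82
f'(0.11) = -19.56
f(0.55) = 37.60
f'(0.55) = -17.80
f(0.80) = 33.28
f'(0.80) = -16.80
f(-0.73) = 63.67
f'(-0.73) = -22.92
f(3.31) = 3.71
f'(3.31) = -6.76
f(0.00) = 48.00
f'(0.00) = -20.00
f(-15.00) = 798.00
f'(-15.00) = -80.00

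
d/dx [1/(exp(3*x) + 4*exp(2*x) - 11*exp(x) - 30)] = (-3*exp(2*x) - 8*exp(x) + 11)*exp(x)/(exp(3*x) + 4*exp(2*x) - 11*exp(x) - 30)^2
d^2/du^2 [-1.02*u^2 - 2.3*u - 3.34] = -2.04000000000000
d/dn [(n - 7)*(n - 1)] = 2*n - 8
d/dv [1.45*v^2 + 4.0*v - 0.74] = 2.9*v + 4.0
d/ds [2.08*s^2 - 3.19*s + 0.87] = 4.16*s - 3.19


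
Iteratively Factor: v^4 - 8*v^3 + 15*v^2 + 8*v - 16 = (v - 4)*(v^3 - 4*v^2 - v + 4) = (v - 4)*(v + 1)*(v^2 - 5*v + 4) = (v - 4)*(v - 1)*(v + 1)*(v - 4)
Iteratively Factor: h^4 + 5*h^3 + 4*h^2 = (h)*(h^3 + 5*h^2 + 4*h) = h*(h + 4)*(h^2 + h) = h^2*(h + 4)*(h + 1)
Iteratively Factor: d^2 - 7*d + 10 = (d - 5)*(d - 2)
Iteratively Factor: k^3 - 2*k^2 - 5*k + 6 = (k - 3)*(k^2 + k - 2) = (k - 3)*(k - 1)*(k + 2)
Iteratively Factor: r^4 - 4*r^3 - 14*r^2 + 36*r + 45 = (r + 3)*(r^3 - 7*r^2 + 7*r + 15) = (r + 1)*(r + 3)*(r^2 - 8*r + 15) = (r - 3)*(r + 1)*(r + 3)*(r - 5)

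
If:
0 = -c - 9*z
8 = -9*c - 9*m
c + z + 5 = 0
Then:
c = -45/8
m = 341/72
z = 5/8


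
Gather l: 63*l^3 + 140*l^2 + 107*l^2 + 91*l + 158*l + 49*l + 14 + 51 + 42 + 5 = 63*l^3 + 247*l^2 + 298*l + 112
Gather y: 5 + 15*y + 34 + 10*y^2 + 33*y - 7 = 10*y^2 + 48*y + 32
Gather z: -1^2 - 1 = -2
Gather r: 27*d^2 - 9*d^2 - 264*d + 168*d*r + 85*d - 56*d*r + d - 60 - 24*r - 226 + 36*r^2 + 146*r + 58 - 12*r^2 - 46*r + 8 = 18*d^2 - 178*d + 24*r^2 + r*(112*d + 76) - 220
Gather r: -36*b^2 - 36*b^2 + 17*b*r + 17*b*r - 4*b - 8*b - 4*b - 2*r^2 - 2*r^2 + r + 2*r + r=-72*b^2 - 16*b - 4*r^2 + r*(34*b + 4)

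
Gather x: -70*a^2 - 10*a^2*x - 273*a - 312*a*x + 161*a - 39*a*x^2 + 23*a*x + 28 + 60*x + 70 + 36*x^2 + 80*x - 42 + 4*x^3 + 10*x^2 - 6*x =-70*a^2 - 112*a + 4*x^3 + x^2*(46 - 39*a) + x*(-10*a^2 - 289*a + 134) + 56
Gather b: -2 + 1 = -1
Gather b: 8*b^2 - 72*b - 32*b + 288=8*b^2 - 104*b + 288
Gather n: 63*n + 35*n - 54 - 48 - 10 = 98*n - 112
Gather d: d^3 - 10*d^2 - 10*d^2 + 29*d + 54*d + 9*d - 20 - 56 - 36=d^3 - 20*d^2 + 92*d - 112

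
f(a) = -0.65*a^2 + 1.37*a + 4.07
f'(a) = 1.37 - 1.3*a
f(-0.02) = 4.04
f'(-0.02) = 1.40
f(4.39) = -2.44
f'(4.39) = -4.34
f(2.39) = 3.63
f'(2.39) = -1.74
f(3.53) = 0.81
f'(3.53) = -3.22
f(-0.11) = 3.91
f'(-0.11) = 1.51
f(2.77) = 2.88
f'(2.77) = -2.23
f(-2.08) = -1.59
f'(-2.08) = 4.07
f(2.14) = 4.03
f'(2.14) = -1.41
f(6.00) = -11.11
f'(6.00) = -6.43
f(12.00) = -73.09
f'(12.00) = -14.23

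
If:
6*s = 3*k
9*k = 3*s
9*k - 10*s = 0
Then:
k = 0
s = 0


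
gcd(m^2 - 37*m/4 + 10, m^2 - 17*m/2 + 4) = m - 8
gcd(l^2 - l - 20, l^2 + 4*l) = l + 4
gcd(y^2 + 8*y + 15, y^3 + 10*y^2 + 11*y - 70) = y + 5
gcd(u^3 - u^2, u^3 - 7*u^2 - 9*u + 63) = 1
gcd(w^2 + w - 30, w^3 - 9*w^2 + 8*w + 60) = w - 5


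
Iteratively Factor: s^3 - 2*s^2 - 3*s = (s + 1)*(s^2 - 3*s) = s*(s + 1)*(s - 3)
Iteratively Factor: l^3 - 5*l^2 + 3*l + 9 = (l + 1)*(l^2 - 6*l + 9) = (l - 3)*(l + 1)*(l - 3)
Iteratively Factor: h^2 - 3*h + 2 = (h - 2)*(h - 1)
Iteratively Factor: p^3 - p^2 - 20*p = (p - 5)*(p^2 + 4*p) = (p - 5)*(p + 4)*(p)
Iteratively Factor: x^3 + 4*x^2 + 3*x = (x)*(x^2 + 4*x + 3) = x*(x + 3)*(x + 1)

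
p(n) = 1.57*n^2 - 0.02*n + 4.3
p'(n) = 3.14*n - 0.02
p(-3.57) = 24.38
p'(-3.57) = -11.23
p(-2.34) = 12.94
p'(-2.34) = -7.37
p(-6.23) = 65.36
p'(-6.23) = -19.58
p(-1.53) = 8.01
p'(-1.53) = -4.82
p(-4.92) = 42.40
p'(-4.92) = -15.47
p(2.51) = 14.14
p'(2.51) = 7.86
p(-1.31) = 7.02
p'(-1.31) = -4.13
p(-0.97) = 5.80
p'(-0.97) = -3.07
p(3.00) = 18.37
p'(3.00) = 9.40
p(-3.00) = 18.49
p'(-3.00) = -9.44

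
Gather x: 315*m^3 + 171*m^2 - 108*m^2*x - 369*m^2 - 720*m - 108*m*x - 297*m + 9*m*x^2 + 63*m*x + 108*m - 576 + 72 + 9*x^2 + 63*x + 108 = 315*m^3 - 198*m^2 - 909*m + x^2*(9*m + 9) + x*(-108*m^2 - 45*m + 63) - 396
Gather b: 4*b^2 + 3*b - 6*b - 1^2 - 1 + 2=4*b^2 - 3*b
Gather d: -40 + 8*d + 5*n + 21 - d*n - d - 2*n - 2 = d*(7 - n) + 3*n - 21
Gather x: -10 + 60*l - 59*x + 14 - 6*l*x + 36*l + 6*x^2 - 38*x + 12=96*l + 6*x^2 + x*(-6*l - 97) + 16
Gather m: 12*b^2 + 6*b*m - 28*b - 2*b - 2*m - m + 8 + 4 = 12*b^2 - 30*b + m*(6*b - 3) + 12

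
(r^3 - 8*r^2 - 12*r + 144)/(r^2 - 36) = (r^2 - 2*r - 24)/(r + 6)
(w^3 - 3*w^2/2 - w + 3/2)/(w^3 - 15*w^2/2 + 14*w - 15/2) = (w + 1)/(w - 5)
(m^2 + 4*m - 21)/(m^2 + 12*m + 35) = (m - 3)/(m + 5)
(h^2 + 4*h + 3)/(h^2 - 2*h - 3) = (h + 3)/(h - 3)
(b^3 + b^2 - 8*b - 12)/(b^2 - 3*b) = b + 4 + 4/b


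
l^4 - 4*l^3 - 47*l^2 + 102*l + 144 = (l - 8)*(l - 3)*(l + 1)*(l + 6)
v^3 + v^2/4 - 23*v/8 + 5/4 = (v - 5/4)*(v - 1/2)*(v + 2)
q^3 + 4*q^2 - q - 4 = (q - 1)*(q + 1)*(q + 4)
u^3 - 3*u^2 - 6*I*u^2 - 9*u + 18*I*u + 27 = (u - 3)*(u - 3*I)^2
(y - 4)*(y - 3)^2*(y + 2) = y^4 - 8*y^3 + 13*y^2 + 30*y - 72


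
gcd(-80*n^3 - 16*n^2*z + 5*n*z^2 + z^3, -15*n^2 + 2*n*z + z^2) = 5*n + z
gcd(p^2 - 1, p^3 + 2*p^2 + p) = p + 1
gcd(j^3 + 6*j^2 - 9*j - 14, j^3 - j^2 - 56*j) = j + 7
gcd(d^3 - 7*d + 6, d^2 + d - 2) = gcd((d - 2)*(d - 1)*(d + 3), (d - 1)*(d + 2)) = d - 1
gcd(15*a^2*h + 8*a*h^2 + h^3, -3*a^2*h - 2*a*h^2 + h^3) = h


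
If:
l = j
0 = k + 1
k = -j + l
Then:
No Solution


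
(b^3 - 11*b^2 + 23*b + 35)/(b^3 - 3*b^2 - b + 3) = (b^2 - 12*b + 35)/(b^2 - 4*b + 3)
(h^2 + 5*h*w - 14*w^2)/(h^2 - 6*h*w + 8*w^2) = (-h - 7*w)/(-h + 4*w)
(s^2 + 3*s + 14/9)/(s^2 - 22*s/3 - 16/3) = (s + 7/3)/(s - 8)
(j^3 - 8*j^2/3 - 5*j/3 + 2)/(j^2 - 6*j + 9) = (3*j^2 + j - 2)/(3*(j - 3))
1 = 1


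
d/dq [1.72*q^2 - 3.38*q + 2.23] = 3.44*q - 3.38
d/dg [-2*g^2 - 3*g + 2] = -4*g - 3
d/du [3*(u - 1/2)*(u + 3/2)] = 6*u + 3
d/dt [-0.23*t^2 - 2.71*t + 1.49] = -0.46*t - 2.71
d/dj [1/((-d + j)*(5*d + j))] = ((-d + j)*(5*d + j) + (d - j)^2)/((d - j)^3*(5*d + j)^2)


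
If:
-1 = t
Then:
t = -1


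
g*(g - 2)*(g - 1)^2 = g^4 - 4*g^3 + 5*g^2 - 2*g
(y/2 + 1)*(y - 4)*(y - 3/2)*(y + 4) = y^4/2 + y^3/4 - 19*y^2/2 - 4*y + 24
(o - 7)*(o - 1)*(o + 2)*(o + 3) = o^4 - 3*o^3 - 27*o^2 - 13*o + 42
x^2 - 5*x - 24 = (x - 8)*(x + 3)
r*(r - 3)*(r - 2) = r^3 - 5*r^2 + 6*r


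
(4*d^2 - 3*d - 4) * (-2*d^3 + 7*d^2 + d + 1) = -8*d^5 + 34*d^4 - 9*d^3 - 27*d^2 - 7*d - 4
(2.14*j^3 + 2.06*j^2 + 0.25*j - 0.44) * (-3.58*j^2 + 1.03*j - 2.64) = -7.6612*j^5 - 5.1706*j^4 - 4.4228*j^3 - 3.6057*j^2 - 1.1132*j + 1.1616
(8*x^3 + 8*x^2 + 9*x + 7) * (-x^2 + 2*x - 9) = -8*x^5 + 8*x^4 - 65*x^3 - 61*x^2 - 67*x - 63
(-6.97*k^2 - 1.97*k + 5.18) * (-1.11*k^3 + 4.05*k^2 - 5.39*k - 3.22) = 7.7367*k^5 - 26.0418*k^4 + 23.84*k^3 + 54.0407*k^2 - 21.5768*k - 16.6796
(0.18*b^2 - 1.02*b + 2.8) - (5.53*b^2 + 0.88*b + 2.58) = -5.35*b^2 - 1.9*b + 0.22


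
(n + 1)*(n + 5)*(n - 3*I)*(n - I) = n^4 + 6*n^3 - 4*I*n^3 + 2*n^2 - 24*I*n^2 - 18*n - 20*I*n - 15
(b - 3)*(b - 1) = b^2 - 4*b + 3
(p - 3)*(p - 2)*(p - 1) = p^3 - 6*p^2 + 11*p - 6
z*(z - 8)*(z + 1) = z^3 - 7*z^2 - 8*z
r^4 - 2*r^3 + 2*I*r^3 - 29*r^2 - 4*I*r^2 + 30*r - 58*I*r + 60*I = (r - 6)*(r - 1)*(r + 5)*(r + 2*I)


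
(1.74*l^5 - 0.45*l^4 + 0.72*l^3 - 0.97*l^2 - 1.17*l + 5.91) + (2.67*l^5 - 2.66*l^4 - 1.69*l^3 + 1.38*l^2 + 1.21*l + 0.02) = 4.41*l^5 - 3.11*l^4 - 0.97*l^3 + 0.41*l^2 + 0.04*l + 5.93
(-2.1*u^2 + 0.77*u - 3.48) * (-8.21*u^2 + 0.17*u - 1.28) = 17.241*u^4 - 6.6787*u^3 + 31.3897*u^2 - 1.5772*u + 4.4544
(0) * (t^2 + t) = 0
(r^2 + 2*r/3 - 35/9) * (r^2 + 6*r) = r^4 + 20*r^3/3 + r^2/9 - 70*r/3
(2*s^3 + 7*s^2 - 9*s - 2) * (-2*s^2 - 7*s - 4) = -4*s^5 - 28*s^4 - 39*s^3 + 39*s^2 + 50*s + 8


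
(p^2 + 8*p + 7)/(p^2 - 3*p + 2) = (p^2 + 8*p + 7)/(p^2 - 3*p + 2)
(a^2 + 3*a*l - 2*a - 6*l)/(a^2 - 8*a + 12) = (a + 3*l)/(a - 6)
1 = 1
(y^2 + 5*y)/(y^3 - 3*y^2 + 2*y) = (y + 5)/(y^2 - 3*y + 2)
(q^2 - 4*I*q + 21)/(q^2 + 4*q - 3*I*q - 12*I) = (q^2 - 4*I*q + 21)/(q^2 + q*(4 - 3*I) - 12*I)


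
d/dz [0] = 0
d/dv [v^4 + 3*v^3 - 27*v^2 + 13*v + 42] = 4*v^3 + 9*v^2 - 54*v + 13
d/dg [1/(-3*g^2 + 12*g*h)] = 2*(g - 2*h)/(3*g^2*(g - 4*h)^2)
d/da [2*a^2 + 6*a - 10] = 4*a + 6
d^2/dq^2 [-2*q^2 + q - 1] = -4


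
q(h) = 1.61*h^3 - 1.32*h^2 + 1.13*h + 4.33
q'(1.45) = 7.46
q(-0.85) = 1.43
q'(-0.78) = 6.13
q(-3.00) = -54.41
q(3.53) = 62.69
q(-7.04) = -630.80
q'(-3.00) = 52.52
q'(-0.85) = 6.86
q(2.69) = 29.16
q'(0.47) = 0.96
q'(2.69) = 28.98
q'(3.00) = 36.68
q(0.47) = 4.74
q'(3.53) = 52.00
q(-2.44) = -29.67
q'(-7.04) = 259.10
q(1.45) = 8.10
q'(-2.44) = 36.33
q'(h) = 4.83*h^2 - 2.64*h + 1.13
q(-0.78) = 1.88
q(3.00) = 39.31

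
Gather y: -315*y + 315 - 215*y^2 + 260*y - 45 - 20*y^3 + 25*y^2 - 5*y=-20*y^3 - 190*y^2 - 60*y + 270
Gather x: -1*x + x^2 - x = x^2 - 2*x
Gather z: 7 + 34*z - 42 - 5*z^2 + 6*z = -5*z^2 + 40*z - 35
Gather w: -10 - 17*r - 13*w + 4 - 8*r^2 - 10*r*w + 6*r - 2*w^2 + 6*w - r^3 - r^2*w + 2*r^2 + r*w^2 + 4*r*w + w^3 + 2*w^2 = -r^3 - 6*r^2 + r*w^2 - 11*r + w^3 + w*(-r^2 - 6*r - 7) - 6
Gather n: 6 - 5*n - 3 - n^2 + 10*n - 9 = -n^2 + 5*n - 6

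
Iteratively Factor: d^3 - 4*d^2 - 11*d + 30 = (d + 3)*(d^2 - 7*d + 10) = (d - 2)*(d + 3)*(d - 5)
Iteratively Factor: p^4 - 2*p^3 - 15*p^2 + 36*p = (p + 4)*(p^3 - 6*p^2 + 9*p) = (p - 3)*(p + 4)*(p^2 - 3*p) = (p - 3)^2*(p + 4)*(p)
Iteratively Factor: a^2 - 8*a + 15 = (a - 5)*(a - 3)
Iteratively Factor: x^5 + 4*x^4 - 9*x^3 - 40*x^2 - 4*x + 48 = (x + 2)*(x^4 + 2*x^3 - 13*x^2 - 14*x + 24) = (x - 3)*(x + 2)*(x^3 + 5*x^2 + 2*x - 8) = (x - 3)*(x + 2)^2*(x^2 + 3*x - 4) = (x - 3)*(x + 2)^2*(x + 4)*(x - 1)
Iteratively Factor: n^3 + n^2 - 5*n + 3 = (n + 3)*(n^2 - 2*n + 1) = (n - 1)*(n + 3)*(n - 1)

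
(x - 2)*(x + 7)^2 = x^3 + 12*x^2 + 21*x - 98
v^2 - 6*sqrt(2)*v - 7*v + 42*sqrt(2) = (v - 7)*(v - 6*sqrt(2))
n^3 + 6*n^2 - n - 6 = (n - 1)*(n + 1)*(n + 6)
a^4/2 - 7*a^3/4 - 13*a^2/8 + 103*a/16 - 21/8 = (a/2 + 1)*(a - 7/2)*(a - 3/2)*(a - 1/2)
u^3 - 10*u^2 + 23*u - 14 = (u - 7)*(u - 2)*(u - 1)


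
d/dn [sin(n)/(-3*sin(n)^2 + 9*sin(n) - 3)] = -cos(n)^3/(3*(sin(n)^2 - 3*sin(n) + 1)^2)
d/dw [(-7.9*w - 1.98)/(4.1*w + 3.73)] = (-87.5309*w - 79.63177)/(4.1*w + 3.73)^3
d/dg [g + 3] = 1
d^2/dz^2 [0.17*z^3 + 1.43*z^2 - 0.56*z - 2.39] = 1.02*z + 2.86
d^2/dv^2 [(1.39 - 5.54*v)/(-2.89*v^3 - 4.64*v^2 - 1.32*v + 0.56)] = (277.623804*v^5 + 306.422076*v^4 - 101.94952*v^3 - 103.781064*v^2 + 21.792528*v - 3.877088)/(24.137569*v^9 + 116.261232*v^8 + 219.735948*v^7 + 192.069848*v^6 + 55.307568*v^5 - 24.733248*v^4 - 15.560448*v^3 + 1.43808*v^2 + 1.241856*v - 0.175616)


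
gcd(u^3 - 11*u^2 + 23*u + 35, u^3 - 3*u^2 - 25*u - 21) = u^2 - 6*u - 7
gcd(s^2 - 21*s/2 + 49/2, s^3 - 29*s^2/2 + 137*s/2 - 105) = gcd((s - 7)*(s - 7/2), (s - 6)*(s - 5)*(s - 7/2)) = s - 7/2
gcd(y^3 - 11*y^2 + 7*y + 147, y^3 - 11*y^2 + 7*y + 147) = y^3 - 11*y^2 + 7*y + 147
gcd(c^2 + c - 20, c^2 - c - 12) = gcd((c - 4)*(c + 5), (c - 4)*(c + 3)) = c - 4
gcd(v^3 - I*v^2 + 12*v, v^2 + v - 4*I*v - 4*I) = v - 4*I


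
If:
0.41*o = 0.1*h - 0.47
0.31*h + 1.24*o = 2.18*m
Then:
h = 4.1*o + 4.7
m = 1.15183486238532*o + 0.668348623853211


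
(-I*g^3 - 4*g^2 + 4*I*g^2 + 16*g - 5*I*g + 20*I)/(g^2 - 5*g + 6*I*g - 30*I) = (-I*g^3 + 4*g^2*(-1 + I) + g*(16 - 5*I) + 20*I)/(g^2 + g*(-5 + 6*I) - 30*I)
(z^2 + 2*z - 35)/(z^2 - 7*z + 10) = (z + 7)/(z - 2)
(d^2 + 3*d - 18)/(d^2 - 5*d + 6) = (d + 6)/(d - 2)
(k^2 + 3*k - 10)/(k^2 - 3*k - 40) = (k - 2)/(k - 8)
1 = 1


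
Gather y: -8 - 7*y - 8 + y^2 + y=y^2 - 6*y - 16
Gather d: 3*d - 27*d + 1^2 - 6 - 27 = -24*d - 32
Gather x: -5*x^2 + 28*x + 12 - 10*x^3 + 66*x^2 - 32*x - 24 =-10*x^3 + 61*x^2 - 4*x - 12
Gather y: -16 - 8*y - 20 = -8*y - 36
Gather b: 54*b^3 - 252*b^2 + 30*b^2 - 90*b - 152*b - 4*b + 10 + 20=54*b^3 - 222*b^2 - 246*b + 30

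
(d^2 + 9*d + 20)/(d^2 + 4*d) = (d + 5)/d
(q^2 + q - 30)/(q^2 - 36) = (q - 5)/(q - 6)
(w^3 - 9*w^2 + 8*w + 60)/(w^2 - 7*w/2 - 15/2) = 2*(w^2 - 4*w - 12)/(2*w + 3)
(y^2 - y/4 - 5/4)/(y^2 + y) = (y - 5/4)/y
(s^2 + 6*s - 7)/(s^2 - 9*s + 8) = (s + 7)/(s - 8)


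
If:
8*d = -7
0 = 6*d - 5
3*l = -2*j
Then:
No Solution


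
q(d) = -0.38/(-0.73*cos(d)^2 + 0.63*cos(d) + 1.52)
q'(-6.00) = 0.04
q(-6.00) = -0.26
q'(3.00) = -3.40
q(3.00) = -2.10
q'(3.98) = 0.76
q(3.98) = -0.49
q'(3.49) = 3.24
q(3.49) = -1.34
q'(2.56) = -1.65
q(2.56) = -0.79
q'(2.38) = -0.95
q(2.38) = -0.56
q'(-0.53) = -0.05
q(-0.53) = -0.25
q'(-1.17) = 0.01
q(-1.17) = -0.23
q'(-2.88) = 3.78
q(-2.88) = -1.65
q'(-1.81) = 0.20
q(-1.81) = -0.29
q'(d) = -0.38*(-1.46*sin(d)*cos(d) + 0.63*sin(d))/(-0.73*cos(d)^2 + 0.63*cos(d) + 1.52)^2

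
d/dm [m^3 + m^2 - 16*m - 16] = 3*m^2 + 2*m - 16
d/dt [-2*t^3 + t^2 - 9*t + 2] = -6*t^2 + 2*t - 9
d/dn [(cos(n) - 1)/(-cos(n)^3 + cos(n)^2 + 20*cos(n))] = (-7*cos(n)/2 + 2*cos(2*n) - cos(3*n)/2 - 18)*sin(n)/((sin(n)^2 + cos(n) + 19)^2*cos(n)^2)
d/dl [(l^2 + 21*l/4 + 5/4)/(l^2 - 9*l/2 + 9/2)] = 13*(-3*l^2 + 2*l + 9)/(4*l^4 - 36*l^3 + 117*l^2 - 162*l + 81)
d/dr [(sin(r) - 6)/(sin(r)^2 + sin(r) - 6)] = (12 - sin(r))*sin(r)*cos(r)/(sin(r)^2 + sin(r) - 6)^2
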